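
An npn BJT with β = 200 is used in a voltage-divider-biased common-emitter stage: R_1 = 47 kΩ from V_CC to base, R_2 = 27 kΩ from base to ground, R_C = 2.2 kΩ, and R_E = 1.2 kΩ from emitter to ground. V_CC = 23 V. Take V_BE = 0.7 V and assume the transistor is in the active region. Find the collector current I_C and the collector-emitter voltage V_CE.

I_C ≈ 6 mA, V_CE ≈ 2.7 V

Thevenize the base divider: V_Th = V_CC·R_2/(R_1+R_2) = 23×27/74 = 8.39 V, R_Th = R_1‖R_2 = 17.1 kΩ.
Base-emitter loop: V_Th = I_B·R_Th + V_BE + (β+1)I_B·R_E, so I_B = (8.39 − 0.7) / (17.1 + 201×1.2) = 0.0298 mA.
I_C = β·I_B = 200×0.0298 = 5.95 mA, and I_E = (β+1)I_B = 5.98 mA.
V_CE = V_CC − I_C·R_C − I_E·R_E = 23 − 5.95×2.2 − 5.98×1.2 = 2.72 V.
V_CE = 2.72 V > 0.2 V confirms active-region operation.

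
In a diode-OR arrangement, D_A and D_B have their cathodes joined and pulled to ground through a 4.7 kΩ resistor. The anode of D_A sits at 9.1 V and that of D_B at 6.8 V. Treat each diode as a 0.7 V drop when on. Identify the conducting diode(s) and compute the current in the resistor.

Only D_A conducts; I_R ≈ 1.8 mA

Assume both conduct. Then node N would need to be at both 9.1−0.7 = 8.4 V and 6.8−0.7 = 6.1 V, which is impossible.
Assume only D_A conducts: V_N = 9.1 − 0.7 = 8.4 V, so I_R = 8.4/4.7 = 1.79 mA.
Check D_B: its anode-to-cathode voltage is 6.8 − 8.4 = -1.6 V < 0.7 V, so it is off. The assumption is consistent.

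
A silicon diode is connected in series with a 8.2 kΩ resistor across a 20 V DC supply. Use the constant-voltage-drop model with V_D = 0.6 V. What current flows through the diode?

KVL around the loop: 20 = V_D + I·R = 0.6 + I × 8.2 kΩ.
So I = (20 − 0.6) / 8.2 kΩ = 19.4 / 8.2 = 2.37 mA.

I ≈ 2.4 mA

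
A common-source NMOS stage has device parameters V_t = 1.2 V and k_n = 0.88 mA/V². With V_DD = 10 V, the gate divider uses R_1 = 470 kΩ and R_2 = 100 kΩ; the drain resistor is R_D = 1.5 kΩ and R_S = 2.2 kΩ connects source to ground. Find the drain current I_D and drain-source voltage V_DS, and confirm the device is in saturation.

V_G = V_DD·R_2/(R_1+R_2) = 10×100/570 = 1.75 V.
Assume saturation: I_D = (k_n/2)(V_GS − V_t)² with V_GS = V_G − I_D·R_S = 1.75 − 2.2·I_D.
Substituting gives 2.13·I_D² − 2.07·I_D + 0.135 = 0, with roots I_D = 0.0703 or 0.903 mA.
The root I_D = 0.903 mA gives V_GS = -0.233 V ≤ V_t, so take I_D = 0.0703 mA.
Then V_GS = 1.6 V and V_DS = V_DD − I_D(R_D+R_S) = 10 − 0.0703×3.7 = 9.74 V.
Saturation requires V_DS ≥ V_GS − V_t = 0.4 V; 9.74 ≥ 0.4 ✓.

I_D ≈ 0.07 mA, V_DS ≈ 9.7 V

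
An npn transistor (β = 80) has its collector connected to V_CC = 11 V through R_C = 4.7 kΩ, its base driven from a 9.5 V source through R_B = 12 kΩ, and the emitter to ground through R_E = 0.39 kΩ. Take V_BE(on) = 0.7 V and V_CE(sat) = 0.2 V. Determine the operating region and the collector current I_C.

saturation; I_C ≈ 2.1 mA

Assume active: I_B = (9.5 − 0.7)/(12 + 81×0.39) = 0.202 mA, I_C = β·I_B = 16.2 mA.
Then V_CE = 11 − 16.2×4.7 − 16.4×0.39 = -71.3 V < 0.2 V — the active assumption fails.
Re-solve with V_CE = 0.2 V. KCL at the emitter: V_E/R_E = (V_BB−0.7−V_E)/R_B + (V_CC−0.2−V_E)/R_C, giving V_E = 1.06 V.
I_C = (V_CC − 0.2 − V_E)/R_C = (10.8 − 1.06)/4.7 = 2.07 mA.
Check: I_B = (8.8 − 1.06)/12 = 0.645 mA, and β·I_B = 51.6 mA > I_C, confirming saturation.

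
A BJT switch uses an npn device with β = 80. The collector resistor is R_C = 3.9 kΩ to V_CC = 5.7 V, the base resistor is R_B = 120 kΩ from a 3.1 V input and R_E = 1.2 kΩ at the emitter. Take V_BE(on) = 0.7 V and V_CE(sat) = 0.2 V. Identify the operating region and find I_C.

active; I_C ≈ 0.88 mA

Assume active. Base-emitter loop: I_B = (V_BB − V_BE)/(R_B + (β+1)R_E) = (3.1 − 0.7)/(120 + 81×1.2) = 0.011 mA.
I_C = β·I_B = 80×0.011 = 0.884 mA.
V_CE = V_CC − I_C·R_C − I_E·R_E = 5.7 − 0.884×3.9 − 0.895×1.2 = 1.18 V > V_CE(sat), so the active-region assumption holds.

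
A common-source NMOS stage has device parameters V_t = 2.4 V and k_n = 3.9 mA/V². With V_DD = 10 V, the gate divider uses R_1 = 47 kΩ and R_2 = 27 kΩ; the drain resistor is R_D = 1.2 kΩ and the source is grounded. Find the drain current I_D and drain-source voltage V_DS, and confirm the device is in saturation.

V_G = V_DD·R_2/(R_1+R_2) = 10×27/74 = 3.65 V. With the source grounded, V_GS = V_G = 3.65 V.
Assume saturation: I_D = (k_n/2)(V_GS − V_t)² = (3.9/2)×(3.65 − 2.4)² = 1.95×1.25² = 3.04 mA.
V_DS = V_DD − I_D·R_D = 10 − 3.04×1.2 = 6.35 V.
Saturation requires V_DS ≥ V_GS − V_t = 1.25 V; 6.35 ≥ 1.25 ✓.

I_D ≈ 3 mA, V_DS ≈ 6.4 V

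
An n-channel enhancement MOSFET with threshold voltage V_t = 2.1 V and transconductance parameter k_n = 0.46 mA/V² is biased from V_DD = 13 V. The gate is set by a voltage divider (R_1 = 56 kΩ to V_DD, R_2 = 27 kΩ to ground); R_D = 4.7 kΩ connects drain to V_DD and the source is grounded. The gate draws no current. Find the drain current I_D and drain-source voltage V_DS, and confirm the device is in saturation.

V_G = V_DD·R_2/(R_1+R_2) = 13×27/83 = 4.23 V. With the source grounded, V_GS = V_G = 4.23 V.
Assume saturation: I_D = (k_n/2)(V_GS − V_t)² = (0.46/2)×(4.23 − 2.1)² = 0.23×2.13² = 1.04 mA.
V_DS = V_DD − I_D·R_D = 13 − 1.04×4.7 = 8.1 V.
Saturation requires V_DS ≥ V_GS − V_t = 2.13 V; 8.1 ≥ 2.13 ✓.

I_D ≈ 1 mA, V_DS ≈ 8.1 V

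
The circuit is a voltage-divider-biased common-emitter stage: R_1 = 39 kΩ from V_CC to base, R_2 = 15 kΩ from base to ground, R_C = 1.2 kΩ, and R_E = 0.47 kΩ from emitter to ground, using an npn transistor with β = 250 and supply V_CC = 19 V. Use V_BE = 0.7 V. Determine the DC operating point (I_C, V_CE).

I_C ≈ 8.9 mA, V_CE ≈ 4.1 V

Thevenize the base divider: V_Th = V_CC·R_2/(R_1+R_2) = 19×15/54 = 5.28 V, R_Th = R_1‖R_2 = 10.8 kΩ.
Base-emitter loop: V_Th = I_B·R_Th + V_BE + (β+1)I_B·R_E, so I_B = (5.28 − 0.7) / (10.8 + 251×0.47) = 0.0355 mA.
I_C = β·I_B = 250×0.0355 = 8.89 mA, and I_E = (β+1)I_B = 8.92 mA.
V_CE = V_CC − I_C·R_C − I_E·R_E = 19 − 8.89×1.2 − 8.92×0.47 = 4.14 V.
V_CE = 4.14 V > 0.2 V confirms active-region operation.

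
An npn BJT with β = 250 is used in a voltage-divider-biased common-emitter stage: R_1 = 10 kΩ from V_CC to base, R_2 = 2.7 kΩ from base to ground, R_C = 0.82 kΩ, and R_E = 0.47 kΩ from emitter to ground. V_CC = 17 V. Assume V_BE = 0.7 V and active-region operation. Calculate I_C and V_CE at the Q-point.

Thevenize the base divider: V_Th = V_CC·R_2/(R_1+R_2) = 17×2.7/12.7 = 3.61 V, R_Th = R_1‖R_2 = 2.13 kΩ.
Base-emitter loop: V_Th = I_B·R_Th + V_BE + (β+1)I_B·R_E, so I_B = (3.61 − 0.7) / (2.13 + 251×0.47) = 0.0243 mA.
I_C = β·I_B = 250×0.0243 = 6.07 mA, and I_E = (β+1)I_B = 6.09 mA.
V_CE = V_CC − I_C·R_C − I_E·R_E = 17 − 6.07×0.82 − 6.09×0.47 = 9.16 V.
V_CE = 9.16 V > 0.2 V confirms active-region operation.

I_C ≈ 6.1 mA, V_CE ≈ 9.2 V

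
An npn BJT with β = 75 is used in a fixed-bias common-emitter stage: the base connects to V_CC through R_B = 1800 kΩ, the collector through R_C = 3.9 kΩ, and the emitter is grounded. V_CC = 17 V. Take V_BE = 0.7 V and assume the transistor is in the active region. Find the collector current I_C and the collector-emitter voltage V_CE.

I_C ≈ 0.68 mA, V_CE ≈ 14 V

Base loop: V_CC = I_B·R_B + V_BE, so I_B = (17 − 0.7)/1800 kΩ = 0.00906 mA.
In the active region I_C = β·I_B = 75 × 0.00906 = 0.679 mA.
Collector loop: V_CE = V_CC − I_C·R_C = 17 − 0.679×3.9 = 14.4 V.
Since V_CE = 14.4 V > V_CE(sat) ≈ 0.2 V, the transistor is in the active region as assumed.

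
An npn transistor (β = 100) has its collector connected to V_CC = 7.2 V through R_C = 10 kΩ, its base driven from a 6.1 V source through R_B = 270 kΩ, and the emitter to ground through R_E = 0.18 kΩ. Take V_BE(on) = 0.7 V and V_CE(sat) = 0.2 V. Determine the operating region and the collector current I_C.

Assume active: I_B = (6.1 − 0.7)/(270 + 101×0.18) = 0.0187 mA, I_C = β·I_B = 1.87 mA.
Then V_CE = 7.2 − 1.87×10 − 1.89×0.18 = -11.9 V < 0.2 V — the active assumption fails.
Re-solve with V_CE = 0.2 V. KCL at the emitter: V_E/R_E = (V_BB−0.7−V_E)/R_B + (V_CC−0.2−V_E)/R_C, giving V_E = 0.127 V.
I_C = (V_CC − 0.2 − V_E)/R_C = (7 − 0.127)/10 = 0.687 mA.
Check: I_B = (5.4 − 0.127)/270 = 0.0195 mA, and β·I_B = 1.95 mA > I_C, confirming saturation.

saturation; I_C ≈ 0.69 mA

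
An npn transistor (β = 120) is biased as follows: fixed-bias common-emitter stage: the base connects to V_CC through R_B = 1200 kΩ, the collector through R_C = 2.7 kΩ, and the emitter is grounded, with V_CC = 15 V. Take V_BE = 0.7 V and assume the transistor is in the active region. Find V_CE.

V_CE ≈ 11 V

Base loop: V_CC = I_B·R_B + V_BE, so I_B = (15 − 0.7)/1200 kΩ = 0.0119 mA.
In the active region I_C = β·I_B = 120 × 0.0119 = 1.43 mA.
Collector loop: V_CE = V_CC − I_C·R_C = 15 − 1.43×2.7 = 11.1 V.
Since V_CE = 11.1 V > V_CE(sat) ≈ 0.2 V, the transistor is in the active region as assumed.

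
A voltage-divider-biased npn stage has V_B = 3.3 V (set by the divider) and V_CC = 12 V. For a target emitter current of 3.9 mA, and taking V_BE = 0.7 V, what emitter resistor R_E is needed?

V_E = V_B − V_BE = 3.3 − 0.7 = 2.6 V.
R_E = V_E / I_E = 2.6 / 3.9 = 0.667 kΩ.

R_E ≈ 0.67 kΩ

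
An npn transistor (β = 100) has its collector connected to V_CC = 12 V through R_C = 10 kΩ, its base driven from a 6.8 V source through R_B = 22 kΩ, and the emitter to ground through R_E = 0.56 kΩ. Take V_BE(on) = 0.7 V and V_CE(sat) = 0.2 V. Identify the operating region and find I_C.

Assume active: I_B = (6.8 − 0.7)/(22 + 101×0.56) = 0.0776 mA, I_C = β·I_B = 7.76 mA.
Then V_CE = 12 − 7.76×10 − 7.84×0.56 = -70 V < 0.2 V — the active assumption fails.
Re-solve with V_CE = 0.2 V. KCL at the emitter: V_E/R_E = (V_BB−0.7−V_E)/R_B + (V_CC−0.2−V_E)/R_C, giving V_E = 0.755 V.
I_C = (V_CC − 0.2 − V_E)/R_C = (11.8 − 0.755)/10 = 1.1 mA.
Check: I_B = (6.1 − 0.755)/22 = 0.243 mA, and β·I_B = 24.3 mA > I_C, confirming saturation.

saturation; I_C ≈ 1.1 mA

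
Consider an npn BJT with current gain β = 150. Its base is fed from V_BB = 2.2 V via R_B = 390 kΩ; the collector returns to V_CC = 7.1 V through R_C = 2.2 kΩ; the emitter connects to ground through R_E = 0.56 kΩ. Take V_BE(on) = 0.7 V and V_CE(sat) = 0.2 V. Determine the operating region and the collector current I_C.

Assume active. Base-emitter loop: I_B = (V_BB − V_BE)/(R_B + (β+1)R_E) = (2.2 − 0.7)/(390 + 151×0.56) = 0.00316 mA.
I_C = β·I_B = 150×0.00316 = 0.474 mA.
V_CE = V_CC − I_C·R_C − I_E·R_E = 7.1 − 0.474×2.2 − 0.477×0.56 = 5.79 V > V_CE(sat), so the active-region assumption holds.

active; I_C ≈ 0.47 mA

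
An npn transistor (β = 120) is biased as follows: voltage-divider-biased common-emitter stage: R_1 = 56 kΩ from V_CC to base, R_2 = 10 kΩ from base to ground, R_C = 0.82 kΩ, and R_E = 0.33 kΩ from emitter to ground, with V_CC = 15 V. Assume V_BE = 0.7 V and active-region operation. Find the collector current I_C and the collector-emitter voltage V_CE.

I_C ≈ 3.9 mA, V_CE ≈ 11 V

Thevenize the base divider: V_Th = V_CC·R_2/(R_1+R_2) = 15×10/66 = 2.27 V, R_Th = R_1‖R_2 = 8.48 kΩ.
Base-emitter loop: V_Th = I_B·R_Th + V_BE + (β+1)I_B·R_E, so I_B = (2.27 − 0.7) / (8.48 + 121×0.33) = 0.0325 mA.
I_C = β·I_B = 120×0.0325 = 3.9 mA, and I_E = (β+1)I_B = 3.93 mA.
V_CE = V_CC − I_C·R_C − I_E·R_E = 15 − 3.9×0.82 − 3.93×0.33 = 10.5 V.
V_CE = 10.5 V > 0.2 V confirms active-region operation.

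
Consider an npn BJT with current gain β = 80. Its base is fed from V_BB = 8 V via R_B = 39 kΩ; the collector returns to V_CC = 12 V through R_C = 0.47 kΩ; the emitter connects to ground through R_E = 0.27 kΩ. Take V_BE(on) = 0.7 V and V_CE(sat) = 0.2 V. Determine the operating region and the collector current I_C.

active; I_C ≈ 9.6 mA

Assume active. Base-emitter loop: I_B = (V_BB − V_BE)/(R_B + (β+1)R_E) = (8 − 0.7)/(39 + 81×0.27) = 0.12 mA.
I_C = β·I_B = 80×0.12 = 9.59 mA.
V_CE = V_CC − I_C·R_C − I_E·R_E = 12 − 9.59×0.47 − 9.71×0.27 = 4.87 V > V_CE(sat), so the active-region assumption holds.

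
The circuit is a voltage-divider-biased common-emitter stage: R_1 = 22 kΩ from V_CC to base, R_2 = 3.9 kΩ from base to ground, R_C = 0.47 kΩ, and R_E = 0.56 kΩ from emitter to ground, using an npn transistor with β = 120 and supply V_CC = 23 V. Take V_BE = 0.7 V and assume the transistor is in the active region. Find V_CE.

V_CE ≈ 18 V

Thevenize the base divider: V_Th = V_CC·R_2/(R_1+R_2) = 23×3.9/25.9 = 3.46 V, R_Th = R_1‖R_2 = 3.31 kΩ.
Base-emitter loop: V_Th = I_B·R_Th + V_BE + (β+1)I_B·R_E, so I_B = (3.46 − 0.7) / (3.31 + 121×0.56) = 0.0389 mA.
I_C = β·I_B = 120×0.0389 = 4.67 mA, and I_E = (β+1)I_B = 4.7 mA.
V_CE = V_CC − I_C·R_C − I_E·R_E = 23 − 4.67×0.47 − 4.7×0.56 = 18.2 V.
V_CE = 18.2 V > 0.2 V confirms active-region operation.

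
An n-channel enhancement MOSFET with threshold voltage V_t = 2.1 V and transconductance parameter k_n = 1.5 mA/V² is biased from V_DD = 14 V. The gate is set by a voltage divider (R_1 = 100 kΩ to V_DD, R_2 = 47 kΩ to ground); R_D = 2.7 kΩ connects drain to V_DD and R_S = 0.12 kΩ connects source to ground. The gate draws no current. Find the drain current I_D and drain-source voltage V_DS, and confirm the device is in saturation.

I_D ≈ 3 mA, V_DS ≈ 5.4 V

V_G = V_DD·R_2/(R_1+R_2) = 14×47/147 = 4.48 V.
Assume saturation: I_D = (k_n/2)(V_GS − V_t)² with V_GS = V_G − I_D·R_S = 4.48 − 0.12·I_D.
Substituting gives 0.0108·I_D² − 1.43·I_D + 4.23 = 0, with roots I_D = 3.04 or 129 mA.
The root I_D = 129 mA gives V_GS = -11 V ≤ V_t, so take I_D = 3.04 mA.
Then V_GS = 4.11 V and V_DS = V_DD − I_D(R_D+R_S) = 14 − 3.04×2.82 = 5.44 V.
Saturation requires V_DS ≥ V_GS − V_t = 2.01 V; 5.44 ≥ 2.01 ✓.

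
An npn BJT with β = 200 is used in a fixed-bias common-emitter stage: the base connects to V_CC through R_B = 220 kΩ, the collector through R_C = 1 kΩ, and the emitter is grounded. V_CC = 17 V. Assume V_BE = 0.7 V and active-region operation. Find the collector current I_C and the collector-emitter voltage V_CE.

I_C ≈ 15 mA, V_CE ≈ 2.2 V

Base loop: V_CC = I_B·R_B + V_BE, so I_B = (17 − 0.7)/220 kΩ = 0.0741 mA.
In the active region I_C = β·I_B = 200 × 0.0741 = 14.8 mA.
Collector loop: V_CE = V_CC − I_C·R_C = 17 − 14.8×1 = 2.18 V.
Since V_CE = 2.18 V > V_CE(sat) ≈ 0.2 V, the transistor is in the active region as assumed.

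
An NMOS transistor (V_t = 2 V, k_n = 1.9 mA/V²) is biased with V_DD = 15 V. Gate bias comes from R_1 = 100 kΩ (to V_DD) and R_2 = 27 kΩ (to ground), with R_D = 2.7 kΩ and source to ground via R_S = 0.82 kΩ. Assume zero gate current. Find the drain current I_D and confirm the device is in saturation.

I_D ≈ 0.53 mA

V_G = V_DD·R_2/(R_1+R_2) = 15×27/127 = 3.19 V.
Assume saturation: I_D = (k_n/2)(V_GS − V_t)² with V_GS = V_G − I_D·R_S = 3.19 − 0.82·I_D.
Substituting gives 0.639·I_D² − 2.85·I_D + 1.34 = 0, with roots I_D = 0.535 or 3.93 mA.
The root I_D = 3.93 mA gives V_GS = -0.0341 V ≤ V_t, so take I_D = 0.535 mA.
Then V_GS = 2.75 V and V_DS = V_DD − I_D(R_D+R_S) = 15 − 0.535×3.52 = 13.1 V.
Saturation requires V_DS ≥ V_GS − V_t = 0.75 V; 13.1 ≥ 0.75 ✓.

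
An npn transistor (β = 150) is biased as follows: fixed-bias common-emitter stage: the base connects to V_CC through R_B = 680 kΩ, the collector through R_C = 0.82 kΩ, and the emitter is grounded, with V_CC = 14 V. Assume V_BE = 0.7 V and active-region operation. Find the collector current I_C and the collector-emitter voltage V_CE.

I_C ≈ 2.9 mA, V_CE ≈ 12 V

Base loop: V_CC = I_B·R_B + V_BE, so I_B = (14 − 0.7)/680 kΩ = 0.0196 mA.
In the active region I_C = β·I_B = 150 × 0.0196 = 2.93 mA.
Collector loop: V_CE = V_CC − I_C·R_C = 14 − 2.93×0.82 = 11.6 V.
Since V_CE = 11.6 V > V_CE(sat) ≈ 0.2 V, the transistor is in the active region as assumed.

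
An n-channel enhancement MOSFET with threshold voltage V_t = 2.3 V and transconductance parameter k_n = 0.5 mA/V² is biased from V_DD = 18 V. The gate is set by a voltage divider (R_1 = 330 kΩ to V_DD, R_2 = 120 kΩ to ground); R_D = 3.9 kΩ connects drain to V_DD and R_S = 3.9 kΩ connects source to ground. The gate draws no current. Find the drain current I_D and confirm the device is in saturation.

V_G = V_DD·R_2/(R_1+R_2) = 18×120/450 = 4.8 V.
Assume saturation: I_D = (k_n/2)(V_GS − V_t)² with V_GS = V_G − I_D·R_S = 4.8 − 3.9·I_D.
Substituting gives 3.8·I_D² − 5.88·I_D + 1.56 = 0, with roots I_D = 0.341 or 1.2 mA.
The root I_D = 1.2 mA gives V_GS = 0.106 V ≤ V_t, so take I_D = 0.341 mA.
Then V_GS = 3.47 V and V_DS = V_DD − I_D(R_D+R_S) = 18 − 0.341×7.8 = 15.3 V.
Saturation requires V_DS ≥ V_GS − V_t = 1.17 V; 15.3 ≥ 1.17 ✓.

I_D ≈ 0.34 mA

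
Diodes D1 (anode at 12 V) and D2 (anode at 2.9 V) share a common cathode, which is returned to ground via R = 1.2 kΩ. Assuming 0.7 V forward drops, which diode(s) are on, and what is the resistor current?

Assume both conduct. Then node N would need to be at both 12−0.7 = 11.3 V and 2.9−0.7 = 2.2 V, which is impossible.
Assume only D1 conducts: V_N = 12 − 0.7 = 11.3 V, so I_R = 11.3/1.2 = 9.42 mA.
Check D2: its anode-to-cathode voltage is 2.9 − 11.3 = -8.4 V < 0.7 V, so it is off. The assumption is consistent.

Only D1 conducts; I_R ≈ 9.4 mA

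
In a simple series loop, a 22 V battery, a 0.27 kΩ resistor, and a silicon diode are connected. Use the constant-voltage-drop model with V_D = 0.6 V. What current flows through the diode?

I ≈ 79 mA

KVL around the loop: 22 = V_D + I·R = 0.6 + I × 0.27 kΩ.
So I = (22 − 0.6) / 0.27 kΩ = 21.4 / 0.27 = 79.3 mA.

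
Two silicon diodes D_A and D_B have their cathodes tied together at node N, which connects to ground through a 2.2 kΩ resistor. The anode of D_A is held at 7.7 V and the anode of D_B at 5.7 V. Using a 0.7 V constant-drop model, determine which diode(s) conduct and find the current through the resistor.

Assume both conduct. Then node N would need to be at both 7.7−0.7 = 7 V and 5.7−0.7 = 5 V, which is impossible.
Assume only D_A conducts: V_N = 7.7 − 0.7 = 7 V, so I_R = 7/2.2 = 3.18 mA.
Check D_B: its anode-to-cathode voltage is 5.7 − 7 = -1.3 V < 0.7 V, so it is off. The assumption is consistent.

Only D_A conducts; I_R ≈ 3.2 mA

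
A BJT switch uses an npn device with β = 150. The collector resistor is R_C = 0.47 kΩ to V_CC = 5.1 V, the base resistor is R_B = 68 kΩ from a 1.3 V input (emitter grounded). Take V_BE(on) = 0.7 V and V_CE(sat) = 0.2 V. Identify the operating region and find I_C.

Assume active. Base-emitter loop: I_B = (V_BB − V_BE)/R_B = (1.3 − 0.7)/68 = 0.00882 mA.
I_C = β·I_B = 150×0.00882 = 1.32 mA.
V_CE = V_CC − I_C·R_C = 5.1 − 1.32×0.47 = 4.48 V > V_CE(sat), so the active-region assumption holds.

active; I_C ≈ 1.3 mA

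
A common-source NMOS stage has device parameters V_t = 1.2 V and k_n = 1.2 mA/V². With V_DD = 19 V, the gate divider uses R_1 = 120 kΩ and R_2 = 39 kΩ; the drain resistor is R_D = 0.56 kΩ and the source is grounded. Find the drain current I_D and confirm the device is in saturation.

V_G = V_DD·R_2/(R_1+R_2) = 19×39/159 = 4.66 V. With the source grounded, V_GS = V_G = 4.66 V.
Assume saturation: I_D = (k_n/2)(V_GS − V_t)² = (1.2/2)×(4.66 − 1.2)² = 0.6×3.46² = 7.18 mA.
V_DS = V_DD − I_D·R_D = 19 − 7.18×0.56 = 15 V.
Saturation requires V_DS ≥ V_GS − V_t = 3.46 V; 15 ≥ 3.46 ✓.

I_D ≈ 7.2 mA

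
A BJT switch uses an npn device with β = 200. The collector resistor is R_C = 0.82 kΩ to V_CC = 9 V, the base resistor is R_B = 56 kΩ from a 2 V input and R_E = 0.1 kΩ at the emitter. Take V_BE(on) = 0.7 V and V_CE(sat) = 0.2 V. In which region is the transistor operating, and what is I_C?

Assume active. Base-emitter loop: I_B = (V_BB − V_BE)/(R_B + (β+1)R_E) = (2 − 0.7)/(56 + 201×0.1) = 0.0171 mA.
I_C = β·I_B = 200×0.0171 = 3.42 mA.
V_CE = V_CC − I_C·R_C − I_E·R_E = 9 − 3.42×0.82 − 3.43×0.1 = 5.86 V > V_CE(sat), so the active-region assumption holds.

active; I_C ≈ 3.4 mA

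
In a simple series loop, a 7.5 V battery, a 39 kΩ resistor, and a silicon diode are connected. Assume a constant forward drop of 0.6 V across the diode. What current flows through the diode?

I ≈ 0.18 mA

KVL around the loop: 7.5 = V_D + I·R = 0.6 + I × 39 kΩ.
So I = (7.5 − 0.6) / 39 kΩ = 6.9 / 39 = 0.177 mA.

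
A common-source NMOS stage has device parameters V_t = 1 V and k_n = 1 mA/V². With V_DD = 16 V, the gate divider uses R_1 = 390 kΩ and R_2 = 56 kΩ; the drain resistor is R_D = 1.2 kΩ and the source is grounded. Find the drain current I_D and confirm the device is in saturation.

V_G = V_DD·R_2/(R_1+R_2) = 16×56/446 = 2.01 V. With the source grounded, V_GS = V_G = 2.01 V.
Assume saturation: I_D = (k_n/2)(V_GS − V_t)² = (1/2)×(2.01 − 1)² = 0.5×1.01² = 0.509 mA.
V_DS = V_DD − I_D·R_D = 16 − 0.509×1.2 = 15.4 V.
Saturation requires V_DS ≥ V_GS − V_t = 1.01 V; 15.4 ≥ 1.01 ✓.

I_D ≈ 0.51 mA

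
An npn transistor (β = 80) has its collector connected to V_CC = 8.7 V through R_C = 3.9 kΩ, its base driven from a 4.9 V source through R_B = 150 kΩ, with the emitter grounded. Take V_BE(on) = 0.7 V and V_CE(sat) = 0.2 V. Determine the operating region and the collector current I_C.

Assume active: I_B = (4.9 − 0.7)/150 = 0.028 mA, giving I_C = β·I_B = 2.24 mA.
But then V_CE = 8.7 − 2.24×3.9 = -0.036 V < V_CE(sat) = 0.2 V — impossible in the active region.
So the transistor is saturated. With V_CE = 0.2 V, I_C = (V_CC − 0.2)/R_C = 8.5/3.9 = 2.18 mA.
Check: β·I_B = 2.24 mA > I_C = 2.18 mA, confirming saturation.

saturation; I_C ≈ 2.2 mA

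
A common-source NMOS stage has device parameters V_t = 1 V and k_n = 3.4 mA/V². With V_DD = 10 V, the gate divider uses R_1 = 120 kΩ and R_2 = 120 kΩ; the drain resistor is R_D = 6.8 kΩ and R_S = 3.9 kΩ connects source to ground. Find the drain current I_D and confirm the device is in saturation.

I_D ≈ 0.84 mA

V_G = V_DD·R_2/(R_1+R_2) = 10×120/240 = 5 V.
Assume saturation: I_D = (k_n/2)(V_GS − V_t)² with V_GS = V_G − I_D·R_S = 5 − 3.9·I_D.
Substituting gives 25.9·I_D² − 54·I_D + 27.2 = 0, with roots I_D = 0.845 or 1.25 mA.
The root I_D = 1.25 mA gives V_GS = 0.144 V ≤ V_t, so take I_D = 0.845 mA.
Then V_GS = 1.7 V and V_DS = V_DD − I_D(R_D+R_S) = 10 − 0.845×10.7 = 0.96 V.
Saturation requires V_DS ≥ V_GS − V_t = 0.705 V; 0.96 ≥ 0.705 ✓.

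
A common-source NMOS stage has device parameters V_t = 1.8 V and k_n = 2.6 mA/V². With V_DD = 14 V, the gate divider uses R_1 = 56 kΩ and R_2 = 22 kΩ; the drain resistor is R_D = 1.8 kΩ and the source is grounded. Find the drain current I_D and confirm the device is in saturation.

V_G = V_DD·R_2/(R_1+R_2) = 14×22/78 = 3.95 V. With the source grounded, V_GS = V_G = 3.95 V.
Assume saturation: I_D = (k_n/2)(V_GS − V_t)² = (2.6/2)×(3.95 − 1.8)² = 1.3×2.15² = 6 mA.
V_DS = V_DD − I_D·R_D = 14 − 6×1.8 = 3.2 V.
Saturation requires V_DS ≥ V_GS − V_t = 2.15 V; 3.2 ≥ 2.15 ✓.

I_D ≈ 6 mA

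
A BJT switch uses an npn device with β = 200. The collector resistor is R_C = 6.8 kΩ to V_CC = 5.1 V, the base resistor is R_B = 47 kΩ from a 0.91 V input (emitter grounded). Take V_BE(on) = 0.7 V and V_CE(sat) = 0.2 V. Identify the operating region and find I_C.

saturation; I_C ≈ 0.72 mA

Assume active: I_B = (0.91 − 0.7)/47 = 0.00447 mA, giving I_C = β·I_B = 0.894 mA.
But then V_CE = 5.1 − 0.894×6.8 = -0.977 V < V_CE(sat) = 0.2 V — impossible in the active region.
So the transistor is saturated. With V_CE = 0.2 V, I_C = (V_CC − 0.2)/R_C = 4.9/6.8 = 0.721 mA.
Check: β·I_B = 0.894 mA > I_C = 0.721 mA, confirming saturation.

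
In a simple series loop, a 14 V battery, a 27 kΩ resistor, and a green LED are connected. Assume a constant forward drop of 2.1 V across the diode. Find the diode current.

KVL around the loop: 14 = V_D + I·R = 2.1 + I × 27 kΩ.
So I = (14 − 2.1) / 27 kΩ = 11.9 / 27 = 0.441 mA.

I ≈ 0.44 mA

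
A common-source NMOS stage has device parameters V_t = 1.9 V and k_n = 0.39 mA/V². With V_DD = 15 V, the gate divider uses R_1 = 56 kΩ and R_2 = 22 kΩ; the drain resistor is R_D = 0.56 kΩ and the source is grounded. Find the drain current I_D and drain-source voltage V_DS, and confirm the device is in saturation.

I_D ≈ 1.1 mA, V_DS ≈ 14 V

V_G = V_DD·R_2/(R_1+R_2) = 15×22/78 = 4.23 V. With the source grounded, V_GS = V_G = 4.23 V.
Assume saturation: I_D = (k_n/2)(V_GS − V_t)² = (0.39/2)×(4.23 − 1.9)² = 0.195×2.33² = 1.06 mA.
V_DS = V_DD − I_D·R_D = 15 − 1.06×0.56 = 14.4 V.
Saturation requires V_DS ≥ V_GS − V_t = 2.33 V; 14.4 ≥ 2.33 ✓.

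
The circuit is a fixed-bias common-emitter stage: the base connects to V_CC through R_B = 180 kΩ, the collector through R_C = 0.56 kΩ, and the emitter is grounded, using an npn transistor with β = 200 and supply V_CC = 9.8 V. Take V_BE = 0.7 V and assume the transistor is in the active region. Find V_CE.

V_CE ≈ 4.1 V

Base loop: V_CC = I_B·R_B + V_BE, so I_B = (9.8 − 0.7)/180 kΩ = 0.0506 mA.
In the active region I_C = β·I_B = 200 × 0.0506 = 10.1 mA.
Collector loop: V_CE = V_CC − I_C·R_C = 9.8 − 10.1×0.56 = 4.14 V.
Since V_CE = 4.14 V > V_CE(sat) ≈ 0.2 V, the transistor is in the active region as assumed.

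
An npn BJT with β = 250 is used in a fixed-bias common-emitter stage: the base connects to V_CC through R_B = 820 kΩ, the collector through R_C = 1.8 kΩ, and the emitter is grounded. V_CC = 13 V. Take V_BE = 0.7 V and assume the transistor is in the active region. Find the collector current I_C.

I_C ≈ 3.8 mA

Base loop: V_CC = I_B·R_B + V_BE, so I_B = (13 − 0.7)/820 kΩ = 0.015 mA.
In the active region I_C = β·I_B = 250 × 0.015 = 3.75 mA.
Collector loop: V_CE = V_CC − I_C·R_C = 13 − 3.75×1.8 = 6.25 V.
Since V_CE = 6.25 V > V_CE(sat) ≈ 0.2 V, the transistor is in the active region as assumed.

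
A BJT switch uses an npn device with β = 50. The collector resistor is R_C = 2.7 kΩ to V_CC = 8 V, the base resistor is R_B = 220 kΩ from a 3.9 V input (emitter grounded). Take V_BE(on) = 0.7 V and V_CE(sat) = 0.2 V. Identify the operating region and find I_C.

Assume active. Base-emitter loop: I_B = (V_BB − V_BE)/R_B = (3.9 − 0.7)/220 = 0.0145 mA.
I_C = β·I_B = 50×0.0145 = 0.727 mA.
V_CE = V_CC − I_C·R_C = 8 − 0.727×2.7 = 6.04 V > V_CE(sat), so the active-region assumption holds.

active; I_C ≈ 0.73 mA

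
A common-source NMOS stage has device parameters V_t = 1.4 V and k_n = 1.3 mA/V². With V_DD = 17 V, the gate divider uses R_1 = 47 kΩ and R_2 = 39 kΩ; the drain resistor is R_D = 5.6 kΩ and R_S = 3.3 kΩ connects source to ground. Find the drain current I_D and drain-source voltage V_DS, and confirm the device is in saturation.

I_D ≈ 1.5 mA, V_DS ≈ 4 V

V_G = V_DD·R_2/(R_1+R_2) = 17×39/86 = 7.71 V.
Assume saturation: I_D = (k_n/2)(V_GS − V_t)² with V_GS = V_G − I_D·R_S = 7.71 − 3.3·I_D.
Substituting gives 7.08·I_D² − 28.1·I_D + 25.9 = 0, with roots I_D = 1.46 or 2.51 mA.
The root I_D = 2.51 mA gives V_GS = -0.564 V ≤ V_t, so take I_D = 1.46 mA.
Then V_GS = 2.9 V and V_DS = V_DD − I_D(R_D+R_S) = 17 − 1.46×8.9 = 4.02 V.
Saturation requires V_DS ≥ V_GS − V_t = 1.5 V; 4.02 ≥ 1.5 ✓.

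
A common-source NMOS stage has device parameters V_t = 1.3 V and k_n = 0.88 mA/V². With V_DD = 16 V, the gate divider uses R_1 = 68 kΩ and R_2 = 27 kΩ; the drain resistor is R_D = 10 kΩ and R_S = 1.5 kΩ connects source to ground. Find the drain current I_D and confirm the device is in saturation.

V_G = V_DD·R_2/(R_1+R_2) = 16×27/95 = 4.55 V.
Assume saturation: I_D = (k_n/2)(V_GS − V_t)² with V_GS = V_G − I_D·R_S = 4.55 − 1.5·I_D.
Substituting gives 0.99·I_D² − 5.29·I_D + 4.64 = 0, with roots I_D = 1.11 or 4.23 mA.
The root I_D = 4.23 mA gives V_GS = -1.8 V ≤ V_t, so take I_D = 1.11 mA.
Then V_GS = 2.89 V and V_DS = V_DD − I_D(R_D+R_S) = 16 − 1.11×11.5 = 3.27 V.
Saturation requires V_DS ≥ V_GS − V_t = 1.59 V; 3.27 ≥ 1.59 ✓.

I_D ≈ 1.1 mA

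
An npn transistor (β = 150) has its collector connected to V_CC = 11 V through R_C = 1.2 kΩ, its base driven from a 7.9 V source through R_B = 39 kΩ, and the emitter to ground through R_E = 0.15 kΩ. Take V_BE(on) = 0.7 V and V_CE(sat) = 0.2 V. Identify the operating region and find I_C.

Assume active: I_B = (7.9 − 0.7)/(39 + 151×0.15) = 0.117 mA, I_C = β·I_B = 17.5 mA.
Then V_CE = 11 − 17.5×1.2 − 17.6×0.15 = -12.7 V < 0.2 V — the active assumption fails.
Re-solve with V_CE = 0.2 V. KCL at the emitter: V_E/R_E = (V_BB−0.7−V_E)/R_B + (V_CC−0.2−V_E)/R_C, giving V_E = 1.22 V.
I_C = (V_CC − 0.2 − V_E)/R_C = (10.8 − 1.22)/1.2 = 7.98 mA.
Check: I_B = (7.2 − 1.22)/39 = 0.153 mA, and β·I_B = 23 mA > I_C, confirming saturation.

saturation; I_C ≈ 8 mA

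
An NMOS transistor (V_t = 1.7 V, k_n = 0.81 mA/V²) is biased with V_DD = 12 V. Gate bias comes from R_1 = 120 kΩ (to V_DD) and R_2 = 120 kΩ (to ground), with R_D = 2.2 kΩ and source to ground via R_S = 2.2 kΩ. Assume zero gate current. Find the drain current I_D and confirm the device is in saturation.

I_D ≈ 1.2 mA

V_G = V_DD·R_2/(R_1+R_2) = 12×120/240 = 6 V.
Assume saturation: I_D = (k_n/2)(V_GS − V_t)² with V_GS = V_G − I_D·R_S = 6 − 2.2·I_D.
Substituting gives 1.96·I_D² − 8.66·I_D + 7.49 = 0, with roots I_D = 1.18 or 3.24 mA.
The root I_D = 3.24 mA gives V_GS = -1.13 V ≤ V_t, so take I_D = 1.18 mA.
Then V_GS = 3.41 V and V_DS = V_DD − I_D(R_D+R_S) = 12 − 1.18×4.4 = 6.81 V.
Saturation requires V_DS ≥ V_GS − V_t = 1.71 V; 6.81 ≥ 1.71 ✓.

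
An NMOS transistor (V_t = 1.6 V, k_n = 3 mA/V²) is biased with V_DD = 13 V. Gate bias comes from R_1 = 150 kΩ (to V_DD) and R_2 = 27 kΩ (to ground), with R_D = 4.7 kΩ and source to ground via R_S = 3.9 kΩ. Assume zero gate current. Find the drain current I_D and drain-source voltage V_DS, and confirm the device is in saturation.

I_D ≈ 0.051 mA, V_DS ≈ 13 V

V_G = V_DD·R_2/(R_1+R_2) = 13×27/177 = 1.98 V.
Assume saturation: I_D = (k_n/2)(V_GS − V_t)² with V_GS = V_G − I_D·R_S = 1.98 − 3.9·I_D.
Substituting gives 22.8·I_D² − 5.48·I_D + 0.22 = 0, with roots I_D = 0.051 or 0.189 mA.
The root I_D = 0.189 mA gives V_GS = 1.24 V ≤ V_t, so take I_D = 0.051 mA.
Then V_GS = 1.78 V and V_DS = V_DD − I_D(R_D+R_S) = 13 − 0.051×8.6 = 12.6 V.
Saturation requires V_DS ≥ V_GS − V_t = 0.184 V; 12.6 ≥ 0.184 ✓.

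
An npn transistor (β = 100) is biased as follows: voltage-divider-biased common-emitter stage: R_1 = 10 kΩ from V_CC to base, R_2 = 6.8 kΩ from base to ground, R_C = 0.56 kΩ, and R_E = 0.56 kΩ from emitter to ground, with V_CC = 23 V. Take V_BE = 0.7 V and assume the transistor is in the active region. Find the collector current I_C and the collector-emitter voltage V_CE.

I_C ≈ 14 mA, V_CE ≈ 7 V

Thevenize the base divider: V_Th = V_CC·R_2/(R_1+R_2) = 23×6.8/16.8 = 9.31 V, R_Th = R_1‖R_2 = 4.05 kΩ.
Base-emitter loop: V_Th = I_B·R_Th + V_BE + (β+1)I_B·R_E, so I_B = (9.31 − 0.7) / (4.05 + 101×0.56) = 0.142 mA.
I_C = β·I_B = 100×0.142 = 14.2 mA, and I_E = (β+1)I_B = 14.3 mA.
V_CE = V_CC − I_C·R_C − I_E·R_E = 23 − 14.2×0.56 − 14.3×0.56 = 7.01 V.
V_CE = 7.01 V > 0.2 V confirms active-region operation.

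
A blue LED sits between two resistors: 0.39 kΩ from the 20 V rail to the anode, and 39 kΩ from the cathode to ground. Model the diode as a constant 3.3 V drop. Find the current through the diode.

The two resistors are in series with the diode, so KVL gives 20 = I·0.39 + 3.3 + I·39.
I = (20 − 3.3) / (0.39 + 39) kΩ = 16.7 / 39.4 = 0.424 mA.

I ≈ 0.42 mA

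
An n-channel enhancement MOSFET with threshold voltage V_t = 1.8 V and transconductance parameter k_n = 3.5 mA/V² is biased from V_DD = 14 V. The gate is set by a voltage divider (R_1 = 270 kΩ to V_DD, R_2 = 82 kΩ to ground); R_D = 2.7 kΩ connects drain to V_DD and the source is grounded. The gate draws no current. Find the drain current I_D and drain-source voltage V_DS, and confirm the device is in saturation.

V_G = V_DD·R_2/(R_1+R_2) = 14×82/352 = 3.26 V. With the source grounded, V_GS = V_G = 3.26 V.
Assume saturation: I_D = (k_n/2)(V_GS − V_t)² = (3.5/2)×(3.26 − 1.8)² = 1.75×1.46² = 3.74 mA.
V_DS = V_DD − I_D·R_D = 14 − 3.74×2.7 = 3.91 V.
Saturation requires V_DS ≥ V_GS − V_t = 1.46 V; 3.91 ≥ 1.46 ✓.

I_D ≈ 3.7 mA, V_DS ≈ 3.9 V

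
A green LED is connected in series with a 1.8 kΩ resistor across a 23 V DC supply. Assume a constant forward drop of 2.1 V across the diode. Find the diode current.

I ≈ 12 mA

KVL around the loop: 23 = V_D + I·R = 2.1 + I × 1.8 kΩ.
So I = (23 − 2.1) / 1.8 kΩ = 20.9 / 1.8 = 11.6 mA.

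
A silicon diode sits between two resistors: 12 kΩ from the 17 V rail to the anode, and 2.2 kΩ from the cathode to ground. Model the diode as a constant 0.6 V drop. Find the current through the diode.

The two resistors are in series with the diode, so KVL gives 17 = I·12 + 0.6 + I·2.2.
I = (17 − 0.6) / (12 + 2.2) kΩ = 16.4 / 14.2 = 1.15 mA.

I ≈ 1.2 mA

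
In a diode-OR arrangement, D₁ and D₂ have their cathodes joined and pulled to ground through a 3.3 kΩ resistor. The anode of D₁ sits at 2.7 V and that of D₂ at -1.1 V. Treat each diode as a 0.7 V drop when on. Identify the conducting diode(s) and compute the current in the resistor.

Assume both conduct. Then node N would need to be at both 2.7−0.7 = 2 V and -1.1−0.7 = -1.8 V, which is impossible.
Assume only D₁ conducts: V_N = 2.7 − 0.7 = 2 V, so I_R = 2/3.3 = 0.606 mA.
Check D₂: its anode-to-cathode voltage is -1.1 − 2 = -3.1 V < 0.7 V, so it is off. The assumption is consistent.

Only D₁ conducts; I_R ≈ 0.61 mA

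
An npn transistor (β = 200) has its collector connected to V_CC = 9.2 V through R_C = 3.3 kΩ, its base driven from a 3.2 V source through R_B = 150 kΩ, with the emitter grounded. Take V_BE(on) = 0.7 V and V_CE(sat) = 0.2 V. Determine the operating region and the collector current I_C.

Assume active: I_B = (3.2 − 0.7)/150 = 0.0167 mA, giving I_C = β·I_B = 3.33 mA.
But then V_CE = 9.2 − 3.33×3.3 = -1.8 V < V_CE(sat) = 0.2 V — impossible in the active region.
So the transistor is saturated. With V_CE = 0.2 V, I_C = (V_CC − 0.2)/R_C = 9/3.3 = 2.73 mA.
Check: β·I_B = 3.33 mA > I_C = 2.73 mA, confirming saturation.

saturation; I_C ≈ 2.7 mA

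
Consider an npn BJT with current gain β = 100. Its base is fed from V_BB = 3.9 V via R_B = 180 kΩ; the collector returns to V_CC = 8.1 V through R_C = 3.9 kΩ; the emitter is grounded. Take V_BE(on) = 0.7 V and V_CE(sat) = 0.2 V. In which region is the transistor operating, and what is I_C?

Assume active. Base-emitter loop: I_B = (V_BB − V_BE)/R_B = (3.9 − 0.7)/180 = 0.0178 mA.
I_C = β·I_B = 100×0.0178 = 1.78 mA.
V_CE = V_CC − I_C·R_C = 8.1 − 1.78×3.9 = 1.17 V > V_CE(sat), so the active-region assumption holds.

active; I_C ≈ 1.8 mA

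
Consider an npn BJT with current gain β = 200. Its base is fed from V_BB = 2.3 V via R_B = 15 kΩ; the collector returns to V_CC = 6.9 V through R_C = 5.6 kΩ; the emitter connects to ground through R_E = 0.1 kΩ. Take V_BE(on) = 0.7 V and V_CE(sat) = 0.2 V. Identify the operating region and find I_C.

saturation; I_C ≈ 1.2 mA

Assume active: I_B = (2.3 − 0.7)/(15 + 201×0.1) = 0.0456 mA, I_C = β·I_B = 9.12 mA.
Then V_CE = 6.9 − 9.12×5.6 − 9.16×0.1 = -45.1 V < 0.2 V — the active assumption fails.
Re-solve with V_CE = 0.2 V. KCL at the emitter: V_E/R_E = (V_BB−0.7−V_E)/R_B + (V_CC−0.2−V_E)/R_C, giving V_E = 0.127 V.
I_C = (V_CC − 0.2 − V_E)/R_C = (6.7 − 0.127)/5.6 = 1.17 mA.
Check: I_B = (1.6 − 0.127)/15 = 0.0982 mA, and β·I_B = 19.6 mA > I_C, confirming saturation.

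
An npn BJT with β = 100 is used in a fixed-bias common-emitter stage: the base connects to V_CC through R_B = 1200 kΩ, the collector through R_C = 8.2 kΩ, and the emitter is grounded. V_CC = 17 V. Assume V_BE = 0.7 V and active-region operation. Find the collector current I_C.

Base loop: V_CC = I_B·R_B + V_BE, so I_B = (17 − 0.7)/1200 kΩ = 0.0136 mA.
In the active region I_C = β·I_B = 100 × 0.0136 = 1.36 mA.
Collector loop: V_CE = V_CC − I_C·R_C = 17 − 1.36×8.2 = 5.86 V.
Since V_CE = 5.86 V > V_CE(sat) ≈ 0.2 V, the transistor is in the active region as assumed.

I_C ≈ 1.4 mA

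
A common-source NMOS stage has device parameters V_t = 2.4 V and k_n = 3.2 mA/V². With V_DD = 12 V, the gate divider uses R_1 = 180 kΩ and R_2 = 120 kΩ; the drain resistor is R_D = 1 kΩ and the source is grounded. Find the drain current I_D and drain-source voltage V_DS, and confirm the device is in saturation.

I_D ≈ 9.2 mA, V_DS ≈ 2.8 V

V_G = V_DD·R_2/(R_1+R_2) = 12×120/300 = 4.8 V. With the source grounded, V_GS = V_G = 4.8 V.
Assume saturation: I_D = (k_n/2)(V_GS − V_t)² = (3.2/2)×(4.8 − 2.4)² = 1.6×2.4² = 9.22 mA.
V_DS = V_DD − I_D·R_D = 12 − 9.22×1 = 2.78 V.
Saturation requires V_DS ≥ V_GS − V_t = 2.4 V; 2.78 ≥ 2.4 ✓.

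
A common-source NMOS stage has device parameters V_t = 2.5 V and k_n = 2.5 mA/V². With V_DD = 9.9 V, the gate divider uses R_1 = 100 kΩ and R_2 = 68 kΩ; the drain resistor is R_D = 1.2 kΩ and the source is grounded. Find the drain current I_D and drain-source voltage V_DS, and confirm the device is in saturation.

V_G = V_DD·R_2/(R_1+R_2) = 9.9×68/168 = 4.01 V. With the source grounded, V_GS = V_G = 4.01 V.
Assume saturation: I_D = (k_n/2)(V_GS − V_t)² = (2.5/2)×(4.01 − 2.5)² = 1.25×1.51² = 2.84 mA.
V_DS = V_DD − I_D·R_D = 9.9 − 2.84×1.2 = 6.49 V.
Saturation requires V_DS ≥ V_GS − V_t = 1.51 V; 6.49 ≥ 1.51 ✓.

I_D ≈ 2.8 mA, V_DS ≈ 6.5 V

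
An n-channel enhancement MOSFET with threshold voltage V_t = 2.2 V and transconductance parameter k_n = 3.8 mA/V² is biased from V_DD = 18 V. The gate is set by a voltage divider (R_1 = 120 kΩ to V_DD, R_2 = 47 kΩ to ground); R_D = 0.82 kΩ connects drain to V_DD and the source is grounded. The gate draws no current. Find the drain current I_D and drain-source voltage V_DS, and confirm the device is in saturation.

I_D ≈ 16 mA, V_DS ≈ 5.2 V

V_G = V_DD·R_2/(R_1+R_2) = 18×47/167 = 5.07 V. With the source grounded, V_GS = V_G = 5.07 V.
Assume saturation: I_D = (k_n/2)(V_GS − V_t)² = (3.8/2)×(5.07 − 2.2)² = 1.9×2.87² = 15.6 mA.
V_DS = V_DD − I_D·R_D = 18 − 15.6×0.82 = 5.2 V.
Saturation requires V_DS ≥ V_GS − V_t = 2.87 V; 5.2 ≥ 2.87 ✓.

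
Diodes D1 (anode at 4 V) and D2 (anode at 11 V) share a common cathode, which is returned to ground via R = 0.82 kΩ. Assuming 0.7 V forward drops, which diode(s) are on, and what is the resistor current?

Only D2 conducts; I_R ≈ 13 mA

Assume both conduct. Then node N would need to be at both 4−0.7 = 3.3 V and 11−0.7 = 10.3 V, which is impossible.
Assume only D2 conducts: V_N = 11 − 0.7 = 10.3 V, so I_R = 10.3/0.82 = 12.6 mA.
Check D1: its anode-to-cathode voltage is 4 − 10.3 = -6.3 V < 0.7 V, so it is off. The assumption is consistent.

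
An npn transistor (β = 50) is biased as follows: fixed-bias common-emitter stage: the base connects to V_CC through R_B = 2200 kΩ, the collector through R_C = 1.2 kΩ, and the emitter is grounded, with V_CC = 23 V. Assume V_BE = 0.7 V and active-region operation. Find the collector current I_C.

I_C ≈ 0.51 mA

Base loop: V_CC = I_B·R_B + V_BE, so I_B = (23 − 0.7)/2200 kΩ = 0.0101 mA.
In the active region I_C = β·I_B = 50 × 0.0101 = 0.507 mA.
Collector loop: V_CE = V_CC − I_C·R_C = 23 − 0.507×1.2 = 22.4 V.
Since V_CE = 22.4 V > V_CE(sat) ≈ 0.2 V, the transistor is in the active region as assumed.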